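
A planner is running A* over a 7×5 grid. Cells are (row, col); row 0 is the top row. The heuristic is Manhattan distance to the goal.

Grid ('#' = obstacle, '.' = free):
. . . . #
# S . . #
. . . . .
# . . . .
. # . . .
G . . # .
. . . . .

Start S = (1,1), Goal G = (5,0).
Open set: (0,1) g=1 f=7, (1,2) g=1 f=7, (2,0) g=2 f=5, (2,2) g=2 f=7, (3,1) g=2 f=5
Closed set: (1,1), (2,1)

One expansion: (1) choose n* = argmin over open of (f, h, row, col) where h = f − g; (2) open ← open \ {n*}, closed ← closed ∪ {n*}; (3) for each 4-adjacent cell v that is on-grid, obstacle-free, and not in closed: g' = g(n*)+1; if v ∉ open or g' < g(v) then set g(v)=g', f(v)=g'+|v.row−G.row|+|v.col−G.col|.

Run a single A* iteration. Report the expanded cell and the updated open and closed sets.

expanded=(2,0); open=[(0,1) g=1 f=7, (1,2) g=1 f=7, (2,2) g=2 f=7, (3,1) g=2 f=5]; closed=[(1,1), (2,0), (2,1)]

step 1: expand (2,0) (f=5, h=3) → closed; open now [(0,1) g=1 f=7, (1,2) g=1 f=7, (2,2) g=2 f=7, (3,1) g=2 f=5]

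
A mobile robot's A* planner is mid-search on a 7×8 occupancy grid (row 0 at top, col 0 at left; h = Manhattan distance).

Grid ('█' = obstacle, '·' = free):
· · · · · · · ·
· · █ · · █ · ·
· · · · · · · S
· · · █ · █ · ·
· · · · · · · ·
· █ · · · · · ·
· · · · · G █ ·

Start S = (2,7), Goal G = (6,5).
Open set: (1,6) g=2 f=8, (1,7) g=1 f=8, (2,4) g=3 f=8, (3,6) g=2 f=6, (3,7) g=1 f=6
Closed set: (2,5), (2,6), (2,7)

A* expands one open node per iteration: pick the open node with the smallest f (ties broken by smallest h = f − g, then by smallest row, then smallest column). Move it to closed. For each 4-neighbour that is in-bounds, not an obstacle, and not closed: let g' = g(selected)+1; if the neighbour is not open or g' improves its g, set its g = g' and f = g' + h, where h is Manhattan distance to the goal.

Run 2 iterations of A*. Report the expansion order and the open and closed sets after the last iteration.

order=[(3,6) → (4,6)]; open=[(1,6) g=2 f=8, (1,7) g=1 f=8, (2,4) g=3 f=8, (3,7) g=1 f=6, (4,5) g=4 f=6, (4,7) g=4 f=8, (5,6) g=4 f=6]; closed=[(2,5), (2,6), (2,7), (3,6), (4,6)]

step 1: expand (3,6) (f=6, h=4) → closed; open now [(1,6) g=2 f=8, (1,7) g=1 f=8, (2,4) g=3 f=8, (3,7) g=1 f=6, (4,6) g=3 f=6]
step 2: expand (4,6) (f=6, h=3) → closed; open now [(1,6) g=2 f=8, (1,7) g=1 f=8, (2,4) g=3 f=8, (3,7) g=1 f=6, (4,5) g=4 f=6, (4,7) g=4 f=8, (5,6) g=4 f=6]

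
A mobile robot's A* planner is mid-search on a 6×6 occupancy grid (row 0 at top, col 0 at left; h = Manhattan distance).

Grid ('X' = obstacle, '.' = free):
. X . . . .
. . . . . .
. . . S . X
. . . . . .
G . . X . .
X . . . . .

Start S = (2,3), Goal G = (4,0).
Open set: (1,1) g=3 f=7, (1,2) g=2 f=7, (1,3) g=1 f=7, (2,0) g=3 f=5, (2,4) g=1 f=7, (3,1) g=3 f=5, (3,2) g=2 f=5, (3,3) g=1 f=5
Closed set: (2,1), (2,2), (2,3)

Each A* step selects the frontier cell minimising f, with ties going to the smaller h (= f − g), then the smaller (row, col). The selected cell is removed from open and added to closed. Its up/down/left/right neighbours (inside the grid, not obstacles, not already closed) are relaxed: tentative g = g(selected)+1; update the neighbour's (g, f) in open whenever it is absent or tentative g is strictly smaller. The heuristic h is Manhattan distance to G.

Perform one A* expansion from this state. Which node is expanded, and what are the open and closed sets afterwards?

step 1: expand (2,0) (f=5, h=2) → closed; open now [(1,0) g=4 f=7, (1,1) g=3 f=7, (1,2) g=2 f=7, (1,3) g=1 f=7, (2,4) g=1 f=7, (3,0) g=4 f=5, (3,1) g=3 f=5, (3,2) g=2 f=5, (3,3) g=1 f=5]

expanded=(2,0); open=[(1,0) g=4 f=7, (1,1) g=3 f=7, (1,2) g=2 f=7, (1,3) g=1 f=7, (2,4) g=1 f=7, (3,0) g=4 f=5, (3,1) g=3 f=5, (3,2) g=2 f=5, (3,3) g=1 f=5]; closed=[(2,0), (2,1), (2,2), (2,3)]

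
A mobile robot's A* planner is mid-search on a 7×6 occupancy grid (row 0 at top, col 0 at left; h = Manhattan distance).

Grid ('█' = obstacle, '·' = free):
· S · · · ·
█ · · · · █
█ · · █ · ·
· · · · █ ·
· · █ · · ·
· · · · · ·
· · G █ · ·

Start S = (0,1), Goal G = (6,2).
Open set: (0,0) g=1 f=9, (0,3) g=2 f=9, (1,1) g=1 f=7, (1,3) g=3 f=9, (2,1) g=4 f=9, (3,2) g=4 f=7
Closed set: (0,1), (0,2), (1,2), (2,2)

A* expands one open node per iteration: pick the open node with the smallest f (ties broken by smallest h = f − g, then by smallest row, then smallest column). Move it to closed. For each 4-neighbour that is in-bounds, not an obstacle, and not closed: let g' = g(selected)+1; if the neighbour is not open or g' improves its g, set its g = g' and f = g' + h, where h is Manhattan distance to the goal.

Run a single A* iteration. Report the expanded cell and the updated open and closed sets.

step 1: expand (3,2) (f=7, h=3) → closed; open now [(0,0) g=1 f=9, (0,3) g=2 f=9, (1,1) g=1 f=7, (1,3) g=3 f=9, (2,1) g=4 f=9, (3,1) g=5 f=9, (3,3) g=5 f=9]

expanded=(3,2); open=[(0,0) g=1 f=9, (0,3) g=2 f=9, (1,1) g=1 f=7, (1,3) g=3 f=9, (2,1) g=4 f=9, (3,1) g=5 f=9, (3,3) g=5 f=9]; closed=[(0,1), (0,2), (1,2), (2,2), (3,2)]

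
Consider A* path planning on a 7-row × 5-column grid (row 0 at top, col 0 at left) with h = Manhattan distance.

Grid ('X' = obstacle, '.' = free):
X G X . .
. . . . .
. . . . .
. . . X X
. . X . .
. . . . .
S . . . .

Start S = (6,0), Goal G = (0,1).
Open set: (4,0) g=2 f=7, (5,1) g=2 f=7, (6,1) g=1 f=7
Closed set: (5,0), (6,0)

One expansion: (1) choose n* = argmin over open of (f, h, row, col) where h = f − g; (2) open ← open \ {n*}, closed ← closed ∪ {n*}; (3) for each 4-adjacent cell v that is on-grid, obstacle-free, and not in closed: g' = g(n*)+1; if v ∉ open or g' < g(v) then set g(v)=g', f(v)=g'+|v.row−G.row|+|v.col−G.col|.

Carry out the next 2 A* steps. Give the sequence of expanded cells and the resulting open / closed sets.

step 1: expand (4,0) (f=7, h=5) → closed; open now [(3,0) g=3 f=7, (4,1) g=3 f=7, (5,1) g=2 f=7, (6,1) g=1 f=7]
step 2: expand (3,0) (f=7, h=4) → closed; open now [(2,0) g=4 f=7, (3,1) g=4 f=7, (4,1) g=3 f=7, (5,1) g=2 f=7, (6,1) g=1 f=7]

order=[(4,0) → (3,0)]; open=[(2,0) g=4 f=7, (3,1) g=4 f=7, (4,1) g=3 f=7, (5,1) g=2 f=7, (6,1) g=1 f=7]; closed=[(3,0), (4,0), (5,0), (6,0)]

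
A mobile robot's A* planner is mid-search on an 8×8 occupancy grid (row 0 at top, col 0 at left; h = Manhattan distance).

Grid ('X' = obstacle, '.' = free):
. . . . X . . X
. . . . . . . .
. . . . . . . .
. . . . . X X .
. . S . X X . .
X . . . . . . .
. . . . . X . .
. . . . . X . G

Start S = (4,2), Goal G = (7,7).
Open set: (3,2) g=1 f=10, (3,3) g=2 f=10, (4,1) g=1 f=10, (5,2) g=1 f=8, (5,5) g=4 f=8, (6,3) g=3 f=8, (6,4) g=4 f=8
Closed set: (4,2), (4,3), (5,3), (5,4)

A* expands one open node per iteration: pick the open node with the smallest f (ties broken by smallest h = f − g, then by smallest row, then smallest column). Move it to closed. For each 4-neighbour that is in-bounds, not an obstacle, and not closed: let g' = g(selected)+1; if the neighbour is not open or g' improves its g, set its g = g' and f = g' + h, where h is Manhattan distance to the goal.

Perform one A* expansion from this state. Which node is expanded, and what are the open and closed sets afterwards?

step 1: expand (5,5) (f=8, h=4) → closed; open now [(3,2) g=1 f=10, (3,3) g=2 f=10, (4,1) g=1 f=10, (5,2) g=1 f=8, (5,6) g=5 f=8, (6,3) g=3 f=8, (6,4) g=4 f=8]

expanded=(5,5); open=[(3,2) g=1 f=10, (3,3) g=2 f=10, (4,1) g=1 f=10, (5,2) g=1 f=8, (5,6) g=5 f=8, (6,3) g=3 f=8, (6,4) g=4 f=8]; closed=[(4,2), (4,3), (5,3), (5,4), (5,5)]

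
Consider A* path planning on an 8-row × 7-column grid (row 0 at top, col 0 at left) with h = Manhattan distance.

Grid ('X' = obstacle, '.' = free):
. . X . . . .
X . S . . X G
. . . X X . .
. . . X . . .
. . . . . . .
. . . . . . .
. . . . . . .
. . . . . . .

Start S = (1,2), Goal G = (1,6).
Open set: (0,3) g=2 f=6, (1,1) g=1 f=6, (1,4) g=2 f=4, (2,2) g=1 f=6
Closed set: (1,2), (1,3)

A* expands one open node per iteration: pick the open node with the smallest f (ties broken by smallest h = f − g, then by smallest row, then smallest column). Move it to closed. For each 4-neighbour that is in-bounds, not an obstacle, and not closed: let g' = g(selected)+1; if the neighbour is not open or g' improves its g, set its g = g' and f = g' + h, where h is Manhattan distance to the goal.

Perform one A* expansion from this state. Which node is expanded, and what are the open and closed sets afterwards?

expanded=(1,4); open=[(0,3) g=2 f=6, (0,4) g=3 f=6, (1,1) g=1 f=6, (2,2) g=1 f=6]; closed=[(1,2), (1,3), (1,4)]

step 1: expand (1,4) (f=4, h=2) → closed; open now [(0,3) g=2 f=6, (0,4) g=3 f=6, (1,1) g=1 f=6, (2,2) g=1 f=6]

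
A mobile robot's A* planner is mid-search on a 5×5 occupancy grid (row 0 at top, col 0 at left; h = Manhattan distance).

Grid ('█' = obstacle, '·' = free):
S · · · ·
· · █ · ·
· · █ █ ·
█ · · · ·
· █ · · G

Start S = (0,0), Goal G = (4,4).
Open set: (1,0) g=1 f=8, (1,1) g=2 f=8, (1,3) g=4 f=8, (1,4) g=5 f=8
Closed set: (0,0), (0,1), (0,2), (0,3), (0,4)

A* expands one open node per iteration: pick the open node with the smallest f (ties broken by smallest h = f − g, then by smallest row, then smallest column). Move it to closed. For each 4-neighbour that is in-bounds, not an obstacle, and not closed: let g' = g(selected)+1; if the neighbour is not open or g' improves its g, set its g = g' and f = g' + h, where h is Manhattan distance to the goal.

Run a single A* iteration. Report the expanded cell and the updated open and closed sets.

expanded=(1,4); open=[(1,0) g=1 f=8, (1,1) g=2 f=8, (1,3) g=4 f=8, (2,4) g=6 f=8]; closed=[(0,0), (0,1), (0,2), (0,3), (0,4), (1,4)]

step 1: expand (1,4) (f=8, h=3) → closed; open now [(1,0) g=1 f=8, (1,1) g=2 f=8, (1,3) g=4 f=8, (2,4) g=6 f=8]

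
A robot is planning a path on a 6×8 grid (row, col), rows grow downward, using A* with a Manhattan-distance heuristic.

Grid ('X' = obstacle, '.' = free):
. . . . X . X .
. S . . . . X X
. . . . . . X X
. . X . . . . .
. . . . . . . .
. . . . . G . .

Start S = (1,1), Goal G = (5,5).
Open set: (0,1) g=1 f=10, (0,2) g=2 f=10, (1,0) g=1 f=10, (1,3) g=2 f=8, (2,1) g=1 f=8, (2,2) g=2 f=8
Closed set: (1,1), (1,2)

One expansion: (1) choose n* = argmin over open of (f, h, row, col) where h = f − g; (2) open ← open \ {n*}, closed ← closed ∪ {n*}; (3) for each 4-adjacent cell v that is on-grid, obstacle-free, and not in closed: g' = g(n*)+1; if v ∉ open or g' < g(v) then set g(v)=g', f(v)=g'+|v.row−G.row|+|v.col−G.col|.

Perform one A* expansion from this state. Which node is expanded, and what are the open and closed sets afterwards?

expanded=(1,3); open=[(0,1) g=1 f=10, (0,2) g=2 f=10, (0,3) g=3 f=10, (1,0) g=1 f=10, (1,4) g=3 f=8, (2,1) g=1 f=8, (2,2) g=2 f=8, (2,3) g=3 f=8]; closed=[(1,1), (1,2), (1,3)]

step 1: expand (1,3) (f=8, h=6) → closed; open now [(0,1) g=1 f=10, (0,2) g=2 f=10, (0,3) g=3 f=10, (1,0) g=1 f=10, (1,4) g=3 f=8, (2,1) g=1 f=8, (2,2) g=2 f=8, (2,3) g=3 f=8]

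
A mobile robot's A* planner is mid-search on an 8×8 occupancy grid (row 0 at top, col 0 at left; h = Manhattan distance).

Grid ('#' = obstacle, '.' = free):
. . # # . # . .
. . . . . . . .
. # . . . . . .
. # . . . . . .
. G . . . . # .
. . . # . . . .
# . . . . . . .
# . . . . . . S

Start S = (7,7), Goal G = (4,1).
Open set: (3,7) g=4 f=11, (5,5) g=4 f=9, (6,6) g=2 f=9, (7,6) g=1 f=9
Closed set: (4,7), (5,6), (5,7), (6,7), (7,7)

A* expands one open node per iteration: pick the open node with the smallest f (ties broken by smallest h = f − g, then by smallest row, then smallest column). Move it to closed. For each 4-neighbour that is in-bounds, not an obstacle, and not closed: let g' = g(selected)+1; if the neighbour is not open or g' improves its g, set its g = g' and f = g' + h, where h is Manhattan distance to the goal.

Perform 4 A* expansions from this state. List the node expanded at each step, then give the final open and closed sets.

order=[(5,5) → (4,5) → (4,4) → (4,3)]; open=[(3,3) g=8 f=11, (3,4) g=7 f=11, (3,5) g=6 f=11, (3,7) g=4 f=11, (4,2) g=8 f=9, (5,4) g=5 f=9, (6,5) g=5 f=11, (6,6) g=2 f=9, (7,6) g=1 f=9]; closed=[(4,3), (4,4), (4,5), (4,7), (5,5), (5,6), (5,7), (6,7), (7,7)]

step 1: expand (5,5) (f=9, h=5) → closed; open now [(3,7) g=4 f=11, (4,5) g=5 f=9, (5,4) g=5 f=9, (6,5) g=5 f=11, (6,6) g=2 f=9, (7,6) g=1 f=9]
step 2: expand (4,5) (f=9, h=4) → closed; open now [(3,5) g=6 f=11, (3,7) g=4 f=11, (4,4) g=6 f=9, (5,4) g=5 f=9, (6,5) g=5 f=11, (6,6) g=2 f=9, (7,6) g=1 f=9]
step 3: expand (4,4) (f=9, h=3) → closed; open now [(3,4) g=7 f=11, (3,5) g=6 f=11, (3,7) g=4 f=11, (4,3) g=7 f=9, (5,4) g=5 f=9, (6,5) g=5 f=11, (6,6) g=2 f=9, (7,6) g=1 f=9]
step 4: expand (4,3) (f=9, h=2) → closed; open now [(3,3) g=8 f=11, (3,4) g=7 f=11, (3,5) g=6 f=11, (3,7) g=4 f=11, (4,2) g=8 f=9, (5,4) g=5 f=9, (6,5) g=5 f=11, (6,6) g=2 f=9, (7,6) g=1 f=9]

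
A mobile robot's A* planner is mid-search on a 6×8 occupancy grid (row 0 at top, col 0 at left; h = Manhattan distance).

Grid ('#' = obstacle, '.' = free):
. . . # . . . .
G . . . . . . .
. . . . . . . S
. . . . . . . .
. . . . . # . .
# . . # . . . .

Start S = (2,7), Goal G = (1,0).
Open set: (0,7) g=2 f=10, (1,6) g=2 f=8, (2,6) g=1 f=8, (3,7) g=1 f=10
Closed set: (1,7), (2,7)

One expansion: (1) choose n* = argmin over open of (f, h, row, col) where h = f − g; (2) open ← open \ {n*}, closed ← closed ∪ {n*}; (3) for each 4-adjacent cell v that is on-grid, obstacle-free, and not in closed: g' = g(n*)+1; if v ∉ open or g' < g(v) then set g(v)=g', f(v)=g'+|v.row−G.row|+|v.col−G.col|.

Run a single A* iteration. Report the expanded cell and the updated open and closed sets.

expanded=(1,6); open=[(0,6) g=3 f=10, (0,7) g=2 f=10, (1,5) g=3 f=8, (2,6) g=1 f=8, (3,7) g=1 f=10]; closed=[(1,6), (1,7), (2,7)]

step 1: expand (1,6) (f=8, h=6) → closed; open now [(0,6) g=3 f=10, (0,7) g=2 f=10, (1,5) g=3 f=8, (2,6) g=1 f=8, (3,7) g=1 f=10]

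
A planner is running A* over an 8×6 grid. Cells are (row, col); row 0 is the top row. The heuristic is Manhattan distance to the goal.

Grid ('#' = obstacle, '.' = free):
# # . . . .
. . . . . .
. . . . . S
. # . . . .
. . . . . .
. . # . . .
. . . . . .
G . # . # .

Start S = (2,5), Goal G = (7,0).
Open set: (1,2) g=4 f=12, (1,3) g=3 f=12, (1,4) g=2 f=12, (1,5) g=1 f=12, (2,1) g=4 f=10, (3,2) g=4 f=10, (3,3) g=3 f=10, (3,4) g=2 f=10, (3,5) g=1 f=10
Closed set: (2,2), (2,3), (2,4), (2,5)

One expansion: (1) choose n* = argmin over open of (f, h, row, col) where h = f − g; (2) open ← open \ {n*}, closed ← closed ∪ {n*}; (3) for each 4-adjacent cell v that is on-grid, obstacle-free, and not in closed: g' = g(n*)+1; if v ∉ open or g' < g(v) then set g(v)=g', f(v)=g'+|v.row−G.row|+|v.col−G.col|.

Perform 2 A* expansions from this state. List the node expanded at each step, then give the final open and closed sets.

step 1: expand (2,1) (f=10, h=6) → closed; open now [(1,1) g=5 f=12, (1,2) g=4 f=12, (1,3) g=3 f=12, (1,4) g=2 f=12, (1,5) g=1 f=12, (2,0) g=5 f=10, (3,2) g=4 f=10, (3,3) g=3 f=10, (3,4) g=2 f=10, (3,5) g=1 f=10]
step 2: expand (2,0) (f=10, h=5) → closed; open now [(1,0) g=6 f=12, (1,1) g=5 f=12, (1,2) g=4 f=12, (1,3) g=3 f=12, (1,4) g=2 f=12, (1,5) g=1 f=12, (3,0) g=6 f=10, (3,2) g=4 f=10, (3,3) g=3 f=10, (3,4) g=2 f=10, (3,5) g=1 f=10]

order=[(2,1) → (2,0)]; open=[(1,0) g=6 f=12, (1,1) g=5 f=12, (1,2) g=4 f=12, (1,3) g=3 f=12, (1,4) g=2 f=12, (1,5) g=1 f=12, (3,0) g=6 f=10, (3,2) g=4 f=10, (3,3) g=3 f=10, (3,4) g=2 f=10, (3,5) g=1 f=10]; closed=[(2,0), (2,1), (2,2), (2,3), (2,4), (2,5)]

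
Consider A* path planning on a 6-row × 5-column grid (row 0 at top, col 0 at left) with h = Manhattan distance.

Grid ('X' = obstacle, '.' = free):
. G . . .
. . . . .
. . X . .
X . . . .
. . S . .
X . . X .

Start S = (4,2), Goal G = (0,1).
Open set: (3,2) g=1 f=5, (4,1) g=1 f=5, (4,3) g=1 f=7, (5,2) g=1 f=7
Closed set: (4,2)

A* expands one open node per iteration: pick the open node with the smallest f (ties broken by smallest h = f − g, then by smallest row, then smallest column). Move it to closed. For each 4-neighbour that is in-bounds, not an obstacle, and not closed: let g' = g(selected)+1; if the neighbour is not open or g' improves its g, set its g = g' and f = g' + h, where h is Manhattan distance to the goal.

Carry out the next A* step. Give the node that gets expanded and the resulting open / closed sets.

step 1: expand (3,2) (f=5, h=4) → closed; open now [(3,1) g=2 f=5, (3,3) g=2 f=7, (4,1) g=1 f=5, (4,3) g=1 f=7, (5,2) g=1 f=7]

expanded=(3,2); open=[(3,1) g=2 f=5, (3,3) g=2 f=7, (4,1) g=1 f=5, (4,3) g=1 f=7, (5,2) g=1 f=7]; closed=[(3,2), (4,2)]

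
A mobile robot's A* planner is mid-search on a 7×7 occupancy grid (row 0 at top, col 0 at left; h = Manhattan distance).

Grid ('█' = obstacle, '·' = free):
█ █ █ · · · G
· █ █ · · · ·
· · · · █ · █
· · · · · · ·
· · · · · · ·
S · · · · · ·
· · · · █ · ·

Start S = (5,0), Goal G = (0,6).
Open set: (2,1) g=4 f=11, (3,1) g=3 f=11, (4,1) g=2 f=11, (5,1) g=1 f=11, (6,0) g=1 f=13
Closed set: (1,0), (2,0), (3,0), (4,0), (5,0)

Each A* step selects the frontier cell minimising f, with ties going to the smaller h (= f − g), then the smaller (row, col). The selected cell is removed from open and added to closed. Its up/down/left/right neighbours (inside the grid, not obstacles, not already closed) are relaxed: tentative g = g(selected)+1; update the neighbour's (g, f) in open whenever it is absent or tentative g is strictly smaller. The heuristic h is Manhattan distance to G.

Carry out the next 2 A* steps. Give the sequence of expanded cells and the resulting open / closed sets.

step 1: expand (2,1) (f=11, h=7) → closed; open now [(2,2) g=5 f=11, (3,1) g=3 f=11, (4,1) g=2 f=11, (5,1) g=1 f=11, (6,0) g=1 f=13]
step 2: expand (2,2) (f=11, h=6) → closed; open now [(2,3) g=6 f=11, (3,1) g=3 f=11, (3,2) g=6 f=13, (4,1) g=2 f=11, (5,1) g=1 f=11, (6,0) g=1 f=13]

order=[(2,1) → (2,2)]; open=[(2,3) g=6 f=11, (3,1) g=3 f=11, (3,2) g=6 f=13, (4,1) g=2 f=11, (5,1) g=1 f=11, (6,0) g=1 f=13]; closed=[(1,0), (2,0), (2,1), (2,2), (3,0), (4,0), (5,0)]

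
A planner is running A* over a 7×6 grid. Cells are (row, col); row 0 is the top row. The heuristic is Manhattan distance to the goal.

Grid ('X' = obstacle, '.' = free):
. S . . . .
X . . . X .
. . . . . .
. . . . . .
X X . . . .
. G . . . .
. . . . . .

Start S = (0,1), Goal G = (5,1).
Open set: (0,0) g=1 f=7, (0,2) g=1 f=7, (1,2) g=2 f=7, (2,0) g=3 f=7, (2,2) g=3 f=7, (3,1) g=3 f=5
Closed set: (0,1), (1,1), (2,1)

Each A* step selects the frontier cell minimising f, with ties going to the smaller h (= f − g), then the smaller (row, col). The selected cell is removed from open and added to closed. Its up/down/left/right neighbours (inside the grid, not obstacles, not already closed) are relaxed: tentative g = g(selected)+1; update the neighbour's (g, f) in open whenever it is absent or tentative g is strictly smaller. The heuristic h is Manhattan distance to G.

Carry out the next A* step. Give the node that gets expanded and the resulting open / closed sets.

expanded=(3,1); open=[(0,0) g=1 f=7, (0,2) g=1 f=7, (1,2) g=2 f=7, (2,0) g=3 f=7, (2,2) g=3 f=7, (3,0) g=4 f=7, (3,2) g=4 f=7]; closed=[(0,1), (1,1), (2,1), (3,1)]

step 1: expand (3,1) (f=5, h=2) → closed; open now [(0,0) g=1 f=7, (0,2) g=1 f=7, (1,2) g=2 f=7, (2,0) g=3 f=7, (2,2) g=3 f=7, (3,0) g=4 f=7, (3,2) g=4 f=7]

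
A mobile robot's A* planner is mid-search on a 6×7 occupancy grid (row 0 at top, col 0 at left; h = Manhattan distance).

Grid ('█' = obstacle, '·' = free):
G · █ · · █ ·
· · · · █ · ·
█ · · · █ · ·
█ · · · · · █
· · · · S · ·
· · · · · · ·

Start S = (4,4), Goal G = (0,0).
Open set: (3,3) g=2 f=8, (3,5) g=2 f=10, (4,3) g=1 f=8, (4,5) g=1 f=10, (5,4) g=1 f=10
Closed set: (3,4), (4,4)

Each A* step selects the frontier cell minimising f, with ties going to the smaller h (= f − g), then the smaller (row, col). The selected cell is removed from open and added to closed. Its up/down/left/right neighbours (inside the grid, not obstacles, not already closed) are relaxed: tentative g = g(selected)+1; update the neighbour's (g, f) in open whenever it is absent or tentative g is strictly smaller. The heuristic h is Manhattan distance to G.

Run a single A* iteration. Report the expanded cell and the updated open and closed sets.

step 1: expand (3,3) (f=8, h=6) → closed; open now [(2,3) g=3 f=8, (3,2) g=3 f=8, (3,5) g=2 f=10, (4,3) g=1 f=8, (4,5) g=1 f=10, (5,4) g=1 f=10]

expanded=(3,3); open=[(2,3) g=3 f=8, (3,2) g=3 f=8, (3,5) g=2 f=10, (4,3) g=1 f=8, (4,5) g=1 f=10, (5,4) g=1 f=10]; closed=[(3,3), (3,4), (4,4)]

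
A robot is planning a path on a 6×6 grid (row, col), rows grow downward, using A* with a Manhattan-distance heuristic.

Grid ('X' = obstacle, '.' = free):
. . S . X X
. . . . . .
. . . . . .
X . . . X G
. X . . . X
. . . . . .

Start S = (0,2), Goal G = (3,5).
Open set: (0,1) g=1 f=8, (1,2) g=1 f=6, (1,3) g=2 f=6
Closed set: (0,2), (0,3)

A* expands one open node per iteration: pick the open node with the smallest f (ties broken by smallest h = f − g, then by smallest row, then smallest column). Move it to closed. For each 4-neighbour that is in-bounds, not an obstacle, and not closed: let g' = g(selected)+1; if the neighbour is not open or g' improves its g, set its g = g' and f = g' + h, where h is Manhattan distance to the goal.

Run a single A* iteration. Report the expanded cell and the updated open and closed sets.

step 1: expand (1,3) (f=6, h=4) → closed; open now [(0,1) g=1 f=8, (1,2) g=1 f=6, (1,4) g=3 f=6, (2,3) g=3 f=6]

expanded=(1,3); open=[(0,1) g=1 f=8, (1,2) g=1 f=6, (1,4) g=3 f=6, (2,3) g=3 f=6]; closed=[(0,2), (0,3), (1,3)]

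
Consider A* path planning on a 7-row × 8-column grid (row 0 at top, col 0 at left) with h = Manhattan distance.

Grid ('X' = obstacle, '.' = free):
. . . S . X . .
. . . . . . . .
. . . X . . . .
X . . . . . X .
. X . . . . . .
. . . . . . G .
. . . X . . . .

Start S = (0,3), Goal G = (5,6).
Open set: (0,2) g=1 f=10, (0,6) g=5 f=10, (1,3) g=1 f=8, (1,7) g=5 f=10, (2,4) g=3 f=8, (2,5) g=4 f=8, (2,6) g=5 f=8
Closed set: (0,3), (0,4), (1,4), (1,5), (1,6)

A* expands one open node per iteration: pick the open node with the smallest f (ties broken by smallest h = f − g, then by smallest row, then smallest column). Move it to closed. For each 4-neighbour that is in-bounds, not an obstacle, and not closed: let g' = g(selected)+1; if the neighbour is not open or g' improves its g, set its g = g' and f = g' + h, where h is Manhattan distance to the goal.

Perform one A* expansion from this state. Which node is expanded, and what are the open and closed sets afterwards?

expanded=(2,6); open=[(0,2) g=1 f=10, (0,6) g=5 f=10, (1,3) g=1 f=8, (1,7) g=5 f=10, (2,4) g=3 f=8, (2,5) g=4 f=8, (2,7) g=6 f=10]; closed=[(0,3), (0,4), (1,4), (1,5), (1,6), (2,6)]

step 1: expand (2,6) (f=8, h=3) → closed; open now [(0,2) g=1 f=10, (0,6) g=5 f=10, (1,3) g=1 f=8, (1,7) g=5 f=10, (2,4) g=3 f=8, (2,5) g=4 f=8, (2,7) g=6 f=10]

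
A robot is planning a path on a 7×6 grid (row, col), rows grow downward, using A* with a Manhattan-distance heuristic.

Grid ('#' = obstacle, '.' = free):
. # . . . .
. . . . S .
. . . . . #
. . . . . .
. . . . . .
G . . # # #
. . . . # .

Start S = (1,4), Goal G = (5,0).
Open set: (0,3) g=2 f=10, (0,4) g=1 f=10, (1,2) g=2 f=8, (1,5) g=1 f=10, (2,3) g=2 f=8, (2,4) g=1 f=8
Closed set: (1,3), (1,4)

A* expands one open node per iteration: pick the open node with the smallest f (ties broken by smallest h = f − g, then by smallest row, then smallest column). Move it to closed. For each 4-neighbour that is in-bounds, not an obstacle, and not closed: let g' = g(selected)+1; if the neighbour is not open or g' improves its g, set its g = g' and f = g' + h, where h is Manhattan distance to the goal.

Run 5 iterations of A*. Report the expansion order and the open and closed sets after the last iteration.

order=[(1,2) → (1,1) → (1,0) → (2,0) → (3,0)]; open=[(0,0) g=5 f=10, (0,2) g=3 f=10, (0,3) g=2 f=10, (0,4) g=1 f=10, (1,5) g=1 f=10, (2,1) g=4 f=8, (2,2) g=3 f=8, (2,3) g=2 f=8, (2,4) g=1 f=8, (3,1) g=7 f=10, (4,0) g=7 f=8]; closed=[(1,0), (1,1), (1,2), (1,3), (1,4), (2,0), (3,0)]

step 1: expand (1,2) (f=8, h=6) → closed; open now [(0,2) g=3 f=10, (0,3) g=2 f=10, (0,4) g=1 f=10, (1,1) g=3 f=8, (1,5) g=1 f=10, (2,2) g=3 f=8, (2,3) g=2 f=8, (2,4) g=1 f=8]
step 2: expand (1,1) (f=8, h=5) → closed; open now [(0,2) g=3 f=10, (0,3) g=2 f=10, (0,4) g=1 f=10, (1,0) g=4 f=8, (1,5) g=1 f=10, (2,1) g=4 f=8, (2,2) g=3 f=8, (2,3) g=2 f=8, (2,4) g=1 f=8]
step 3: expand (1,0) (f=8, h=4) → closed; open now [(0,0) g=5 f=10, (0,2) g=3 f=10, (0,3) g=2 f=10, (0,4) g=1 f=10, (1,5) g=1 f=10, (2,0) g=5 f=8, (2,1) g=4 f=8, (2,2) g=3 f=8, (2,3) g=2 f=8, (2,4) g=1 f=8]
step 4: expand (2,0) (f=8, h=3) → closed; open now [(0,0) g=5 f=10, (0,2) g=3 f=10, (0,3) g=2 f=10, (0,4) g=1 f=10, (1,5) g=1 f=10, (2,1) g=4 f=8, (2,2) g=3 f=8, (2,3) g=2 f=8, (2,4) g=1 f=8, (3,0) g=6 f=8]
step 5: expand (3,0) (f=8, h=2) → closed; open now [(0,0) g=5 f=10, (0,2) g=3 f=10, (0,3) g=2 f=10, (0,4) g=1 f=10, (1,5) g=1 f=10, (2,1) g=4 f=8, (2,2) g=3 f=8, (2,3) g=2 f=8, (2,4) g=1 f=8, (3,1) g=7 f=10, (4,0) g=7 f=8]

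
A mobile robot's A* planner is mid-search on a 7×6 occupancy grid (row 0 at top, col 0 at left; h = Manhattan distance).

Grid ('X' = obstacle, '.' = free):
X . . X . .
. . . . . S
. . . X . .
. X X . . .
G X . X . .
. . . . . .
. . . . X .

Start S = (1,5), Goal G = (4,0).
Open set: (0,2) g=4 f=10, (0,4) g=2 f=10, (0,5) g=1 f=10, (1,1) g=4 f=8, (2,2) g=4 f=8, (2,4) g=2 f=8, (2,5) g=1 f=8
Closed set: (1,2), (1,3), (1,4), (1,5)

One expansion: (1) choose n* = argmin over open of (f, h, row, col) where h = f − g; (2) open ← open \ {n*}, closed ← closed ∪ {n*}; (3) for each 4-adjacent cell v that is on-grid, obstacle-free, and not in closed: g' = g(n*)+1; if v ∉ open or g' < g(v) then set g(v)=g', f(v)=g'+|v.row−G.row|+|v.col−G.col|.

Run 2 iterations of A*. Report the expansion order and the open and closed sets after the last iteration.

order=[(1,1) → (1,0)]; open=[(0,1) g=5 f=10, (0,2) g=4 f=10, (0,4) g=2 f=10, (0,5) g=1 f=10, (2,0) g=6 f=8, (2,1) g=5 f=8, (2,2) g=4 f=8, (2,4) g=2 f=8, (2,5) g=1 f=8]; closed=[(1,0), (1,1), (1,2), (1,3), (1,4), (1,5)]

step 1: expand (1,1) (f=8, h=4) → closed; open now [(0,1) g=5 f=10, (0,2) g=4 f=10, (0,4) g=2 f=10, (0,5) g=1 f=10, (1,0) g=5 f=8, (2,1) g=5 f=8, (2,2) g=4 f=8, (2,4) g=2 f=8, (2,5) g=1 f=8]
step 2: expand (1,0) (f=8, h=3) → closed; open now [(0,1) g=5 f=10, (0,2) g=4 f=10, (0,4) g=2 f=10, (0,5) g=1 f=10, (2,0) g=6 f=8, (2,1) g=5 f=8, (2,2) g=4 f=8, (2,4) g=2 f=8, (2,5) g=1 f=8]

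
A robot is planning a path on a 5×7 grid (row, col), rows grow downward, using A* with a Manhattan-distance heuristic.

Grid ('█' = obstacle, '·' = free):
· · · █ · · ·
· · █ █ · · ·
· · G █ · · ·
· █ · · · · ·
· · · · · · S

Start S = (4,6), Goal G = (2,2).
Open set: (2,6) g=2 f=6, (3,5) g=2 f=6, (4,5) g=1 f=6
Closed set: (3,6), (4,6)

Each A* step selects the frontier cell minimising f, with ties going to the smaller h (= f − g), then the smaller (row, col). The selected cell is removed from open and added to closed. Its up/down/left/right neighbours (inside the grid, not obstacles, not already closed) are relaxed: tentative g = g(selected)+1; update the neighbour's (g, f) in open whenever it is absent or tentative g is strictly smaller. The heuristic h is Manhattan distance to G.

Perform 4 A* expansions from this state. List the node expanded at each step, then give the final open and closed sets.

step 1: expand (2,6) (f=6, h=4) → closed; open now [(1,6) g=3 f=8, (2,5) g=3 f=6, (3,5) g=2 f=6, (4,5) g=1 f=6]
step 2: expand (2,5) (f=6, h=3) → closed; open now [(1,5) g=4 f=8, (1,6) g=3 f=8, (2,4) g=4 f=6, (3,5) g=2 f=6, (4,5) g=1 f=6]
step 3: expand (2,4) (f=6, h=2) → closed; open now [(1,4) g=5 f=8, (1,5) g=4 f=8, (1,6) g=3 f=8, (3,4) g=5 f=8, (3,5) g=2 f=6, (4,5) g=1 f=6]
step 4: expand (3,5) (f=6, h=4) → closed; open now [(1,4) g=5 f=8, (1,5) g=4 f=8, (1,6) g=3 f=8, (3,4) g=3 f=6, (4,5) g=1 f=6]

order=[(2,6) → (2,5) → (2,4) → (3,5)]; open=[(1,4) g=5 f=8, (1,5) g=4 f=8, (1,6) g=3 f=8, (3,4) g=3 f=6, (4,5) g=1 f=6]; closed=[(2,4), (2,5), (2,6), (3,5), (3,6), (4,6)]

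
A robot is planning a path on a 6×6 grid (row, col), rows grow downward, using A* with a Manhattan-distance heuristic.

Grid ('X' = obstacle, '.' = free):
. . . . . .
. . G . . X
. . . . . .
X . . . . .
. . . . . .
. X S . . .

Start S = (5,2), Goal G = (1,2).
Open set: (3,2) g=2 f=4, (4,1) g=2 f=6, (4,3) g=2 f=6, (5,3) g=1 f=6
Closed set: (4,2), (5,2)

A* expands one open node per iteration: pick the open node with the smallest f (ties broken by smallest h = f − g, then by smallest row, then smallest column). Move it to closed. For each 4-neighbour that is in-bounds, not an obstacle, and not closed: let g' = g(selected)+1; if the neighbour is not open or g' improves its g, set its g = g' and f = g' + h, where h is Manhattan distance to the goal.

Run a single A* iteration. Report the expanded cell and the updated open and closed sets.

step 1: expand (3,2) (f=4, h=2) → closed; open now [(2,2) g=3 f=4, (3,1) g=3 f=6, (3,3) g=3 f=6, (4,1) g=2 f=6, (4,3) g=2 f=6, (5,3) g=1 f=6]

expanded=(3,2); open=[(2,2) g=3 f=4, (3,1) g=3 f=6, (3,3) g=3 f=6, (4,1) g=2 f=6, (4,3) g=2 f=6, (5,3) g=1 f=6]; closed=[(3,2), (4,2), (5,2)]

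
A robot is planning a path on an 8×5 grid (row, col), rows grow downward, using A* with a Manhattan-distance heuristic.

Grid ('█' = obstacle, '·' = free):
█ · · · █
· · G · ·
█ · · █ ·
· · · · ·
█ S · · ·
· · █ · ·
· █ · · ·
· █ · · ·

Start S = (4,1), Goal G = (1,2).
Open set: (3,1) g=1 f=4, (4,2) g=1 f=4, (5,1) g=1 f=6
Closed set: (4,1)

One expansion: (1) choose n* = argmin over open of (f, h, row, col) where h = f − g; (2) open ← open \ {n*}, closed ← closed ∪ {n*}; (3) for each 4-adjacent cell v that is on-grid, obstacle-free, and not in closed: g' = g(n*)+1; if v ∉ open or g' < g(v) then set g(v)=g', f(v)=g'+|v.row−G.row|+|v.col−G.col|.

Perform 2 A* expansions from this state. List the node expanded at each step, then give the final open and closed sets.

order=[(3,1) → (2,1)]; open=[(1,1) g=3 f=4, (2,2) g=3 f=4, (3,0) g=2 f=6, (3,2) g=2 f=4, (4,2) g=1 f=4, (5,1) g=1 f=6]; closed=[(2,1), (3,1), (4,1)]

step 1: expand (3,1) (f=4, h=3) → closed; open now [(2,1) g=2 f=4, (3,0) g=2 f=6, (3,2) g=2 f=4, (4,2) g=1 f=4, (5,1) g=1 f=6]
step 2: expand (2,1) (f=4, h=2) → closed; open now [(1,1) g=3 f=4, (2,2) g=3 f=4, (3,0) g=2 f=6, (3,2) g=2 f=4, (4,2) g=1 f=4, (5,1) g=1 f=6]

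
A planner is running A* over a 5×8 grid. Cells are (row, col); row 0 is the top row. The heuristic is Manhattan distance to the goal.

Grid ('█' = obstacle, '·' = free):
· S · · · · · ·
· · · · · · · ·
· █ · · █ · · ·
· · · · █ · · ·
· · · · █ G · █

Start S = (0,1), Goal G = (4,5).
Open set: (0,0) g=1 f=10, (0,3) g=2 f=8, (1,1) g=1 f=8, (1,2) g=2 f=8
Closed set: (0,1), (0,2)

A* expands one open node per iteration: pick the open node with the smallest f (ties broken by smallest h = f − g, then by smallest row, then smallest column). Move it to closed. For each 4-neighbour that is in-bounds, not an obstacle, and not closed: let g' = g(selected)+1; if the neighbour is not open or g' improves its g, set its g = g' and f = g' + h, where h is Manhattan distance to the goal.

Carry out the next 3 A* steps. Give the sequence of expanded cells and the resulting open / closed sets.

order=[(0,3) → (0,4) → (0,5)]; open=[(0,0) g=1 f=10, (0,6) g=5 f=10, (1,1) g=1 f=8, (1,2) g=2 f=8, (1,3) g=3 f=8, (1,4) g=4 f=8, (1,5) g=5 f=8]; closed=[(0,1), (0,2), (0,3), (0,4), (0,5)]

step 1: expand (0,3) (f=8, h=6) → closed; open now [(0,0) g=1 f=10, (0,4) g=3 f=8, (1,1) g=1 f=8, (1,2) g=2 f=8, (1,3) g=3 f=8]
step 2: expand (0,4) (f=8, h=5) → closed; open now [(0,0) g=1 f=10, (0,5) g=4 f=8, (1,1) g=1 f=8, (1,2) g=2 f=8, (1,3) g=3 f=8, (1,4) g=4 f=8]
step 3: expand (0,5) (f=8, h=4) → closed; open now [(0,0) g=1 f=10, (0,6) g=5 f=10, (1,1) g=1 f=8, (1,2) g=2 f=8, (1,3) g=3 f=8, (1,4) g=4 f=8, (1,5) g=5 f=8]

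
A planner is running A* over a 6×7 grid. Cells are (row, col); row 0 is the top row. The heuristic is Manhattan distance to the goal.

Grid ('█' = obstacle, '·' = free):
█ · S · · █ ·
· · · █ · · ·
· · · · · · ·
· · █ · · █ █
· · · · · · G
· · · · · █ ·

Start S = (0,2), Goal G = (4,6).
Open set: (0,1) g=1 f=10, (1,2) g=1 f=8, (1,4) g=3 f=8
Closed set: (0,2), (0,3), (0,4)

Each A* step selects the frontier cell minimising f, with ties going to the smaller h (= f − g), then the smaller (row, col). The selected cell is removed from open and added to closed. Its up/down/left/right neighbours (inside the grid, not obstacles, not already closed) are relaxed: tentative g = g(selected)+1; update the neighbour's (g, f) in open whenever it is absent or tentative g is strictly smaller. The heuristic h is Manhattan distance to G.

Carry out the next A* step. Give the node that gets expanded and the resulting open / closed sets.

expanded=(1,4); open=[(0,1) g=1 f=10, (1,2) g=1 f=8, (1,5) g=4 f=8, (2,4) g=4 f=8]; closed=[(0,2), (0,3), (0,4), (1,4)]

step 1: expand (1,4) (f=8, h=5) → closed; open now [(0,1) g=1 f=10, (1,2) g=1 f=8, (1,5) g=4 f=8, (2,4) g=4 f=8]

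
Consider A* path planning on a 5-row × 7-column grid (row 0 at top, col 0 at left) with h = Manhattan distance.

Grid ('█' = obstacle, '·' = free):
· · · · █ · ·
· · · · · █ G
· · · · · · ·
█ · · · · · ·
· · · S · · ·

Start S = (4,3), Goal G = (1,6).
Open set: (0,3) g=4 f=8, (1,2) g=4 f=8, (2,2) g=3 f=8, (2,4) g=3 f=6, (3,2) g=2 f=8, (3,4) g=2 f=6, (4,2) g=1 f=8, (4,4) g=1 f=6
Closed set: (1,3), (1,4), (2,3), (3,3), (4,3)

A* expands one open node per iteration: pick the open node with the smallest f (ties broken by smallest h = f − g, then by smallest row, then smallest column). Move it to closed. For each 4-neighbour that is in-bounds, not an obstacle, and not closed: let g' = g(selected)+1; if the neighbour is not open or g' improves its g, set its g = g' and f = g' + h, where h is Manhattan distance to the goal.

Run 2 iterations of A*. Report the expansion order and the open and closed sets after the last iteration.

order=[(2,4) → (2,5)]; open=[(0,3) g=4 f=8, (1,2) g=4 f=8, (2,2) g=3 f=8, (2,6) g=5 f=6, (3,2) g=2 f=8, (3,4) g=2 f=6, (3,5) g=5 f=8, (4,2) g=1 f=8, (4,4) g=1 f=6]; closed=[(1,3), (1,4), (2,3), (2,4), (2,5), (3,3), (4,3)]

step 1: expand (2,4) (f=6, h=3) → closed; open now [(0,3) g=4 f=8, (1,2) g=4 f=8, (2,2) g=3 f=8, (2,5) g=4 f=6, (3,2) g=2 f=8, (3,4) g=2 f=6, (4,2) g=1 f=8, (4,4) g=1 f=6]
step 2: expand (2,5) (f=6, h=2) → closed; open now [(0,3) g=4 f=8, (1,2) g=4 f=8, (2,2) g=3 f=8, (2,6) g=5 f=6, (3,2) g=2 f=8, (3,4) g=2 f=6, (3,5) g=5 f=8, (4,2) g=1 f=8, (4,4) g=1 f=6]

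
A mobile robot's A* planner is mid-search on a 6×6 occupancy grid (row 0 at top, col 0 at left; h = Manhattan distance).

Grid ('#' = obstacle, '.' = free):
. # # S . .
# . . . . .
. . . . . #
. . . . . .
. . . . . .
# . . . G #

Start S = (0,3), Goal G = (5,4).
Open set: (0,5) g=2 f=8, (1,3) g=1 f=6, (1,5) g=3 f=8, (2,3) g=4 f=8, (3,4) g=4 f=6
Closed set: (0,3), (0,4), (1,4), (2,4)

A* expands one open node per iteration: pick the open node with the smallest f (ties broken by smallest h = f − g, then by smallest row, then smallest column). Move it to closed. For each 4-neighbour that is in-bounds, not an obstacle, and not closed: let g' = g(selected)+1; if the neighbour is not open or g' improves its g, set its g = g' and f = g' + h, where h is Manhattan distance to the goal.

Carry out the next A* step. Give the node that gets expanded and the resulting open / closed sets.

expanded=(3,4); open=[(0,5) g=2 f=8, (1,3) g=1 f=6, (1,5) g=3 f=8, (2,3) g=4 f=8, (3,3) g=5 f=8, (3,5) g=5 f=8, (4,4) g=5 f=6]; closed=[(0,3), (0,4), (1,4), (2,4), (3,4)]

step 1: expand (3,4) (f=6, h=2) → closed; open now [(0,5) g=2 f=8, (1,3) g=1 f=6, (1,5) g=3 f=8, (2,3) g=4 f=8, (3,3) g=5 f=8, (3,5) g=5 f=8, (4,4) g=5 f=6]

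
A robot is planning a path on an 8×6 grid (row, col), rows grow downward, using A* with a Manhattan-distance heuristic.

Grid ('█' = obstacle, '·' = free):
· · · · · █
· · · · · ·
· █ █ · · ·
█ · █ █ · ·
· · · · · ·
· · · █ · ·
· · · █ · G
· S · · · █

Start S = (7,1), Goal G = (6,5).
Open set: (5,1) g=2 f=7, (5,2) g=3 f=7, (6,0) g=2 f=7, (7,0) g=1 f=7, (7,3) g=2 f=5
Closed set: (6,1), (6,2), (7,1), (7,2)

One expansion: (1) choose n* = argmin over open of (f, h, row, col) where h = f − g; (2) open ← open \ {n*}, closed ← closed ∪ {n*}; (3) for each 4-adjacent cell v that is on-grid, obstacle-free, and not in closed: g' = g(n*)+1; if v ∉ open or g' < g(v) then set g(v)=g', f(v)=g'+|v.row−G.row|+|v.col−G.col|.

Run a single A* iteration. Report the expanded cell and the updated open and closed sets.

expanded=(7,3); open=[(5,1) g=2 f=7, (5,2) g=3 f=7, (6,0) g=2 f=7, (7,0) g=1 f=7, (7,4) g=3 f=5]; closed=[(6,1), (6,2), (7,1), (7,2), (7,3)]

step 1: expand (7,3) (f=5, h=3) → closed; open now [(5,1) g=2 f=7, (5,2) g=3 f=7, (6,0) g=2 f=7, (7,0) g=1 f=7, (7,4) g=3 f=5]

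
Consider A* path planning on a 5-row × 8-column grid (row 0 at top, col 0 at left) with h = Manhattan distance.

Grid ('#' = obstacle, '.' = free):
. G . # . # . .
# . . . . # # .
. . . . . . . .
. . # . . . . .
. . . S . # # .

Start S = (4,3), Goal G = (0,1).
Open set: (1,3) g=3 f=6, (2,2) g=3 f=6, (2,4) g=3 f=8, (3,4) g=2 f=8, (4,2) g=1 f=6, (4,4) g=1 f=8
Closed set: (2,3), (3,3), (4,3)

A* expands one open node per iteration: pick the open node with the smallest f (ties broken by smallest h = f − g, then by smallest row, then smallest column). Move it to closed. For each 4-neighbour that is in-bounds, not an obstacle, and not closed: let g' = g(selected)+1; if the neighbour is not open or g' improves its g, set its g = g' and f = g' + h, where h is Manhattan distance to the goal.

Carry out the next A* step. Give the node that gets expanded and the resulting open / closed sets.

step 1: expand (1,3) (f=6, h=3) → closed; open now [(1,2) g=4 f=6, (1,4) g=4 f=8, (2,2) g=3 f=6, (2,4) g=3 f=8, (3,4) g=2 f=8, (4,2) g=1 f=6, (4,4) g=1 f=8]

expanded=(1,3); open=[(1,2) g=4 f=6, (1,4) g=4 f=8, (2,2) g=3 f=6, (2,4) g=3 f=8, (3,4) g=2 f=8, (4,2) g=1 f=6, (4,4) g=1 f=8]; closed=[(1,3), (2,3), (3,3), (4,3)]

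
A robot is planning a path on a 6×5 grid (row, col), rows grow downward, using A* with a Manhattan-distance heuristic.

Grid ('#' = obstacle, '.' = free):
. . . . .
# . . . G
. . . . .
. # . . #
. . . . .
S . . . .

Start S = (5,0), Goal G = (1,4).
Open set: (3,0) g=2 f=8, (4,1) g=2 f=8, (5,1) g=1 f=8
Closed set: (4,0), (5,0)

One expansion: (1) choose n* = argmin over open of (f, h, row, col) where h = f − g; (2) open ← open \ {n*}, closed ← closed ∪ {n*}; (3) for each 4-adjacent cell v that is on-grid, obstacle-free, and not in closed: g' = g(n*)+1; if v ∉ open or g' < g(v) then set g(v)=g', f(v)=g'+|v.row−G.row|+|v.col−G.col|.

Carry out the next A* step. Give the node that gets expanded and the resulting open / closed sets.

expanded=(3,0); open=[(2,0) g=3 f=8, (4,1) g=2 f=8, (5,1) g=1 f=8]; closed=[(3,0), (4,0), (5,0)]

step 1: expand (3,0) (f=8, h=6) → closed; open now [(2,0) g=3 f=8, (4,1) g=2 f=8, (5,1) g=1 f=8]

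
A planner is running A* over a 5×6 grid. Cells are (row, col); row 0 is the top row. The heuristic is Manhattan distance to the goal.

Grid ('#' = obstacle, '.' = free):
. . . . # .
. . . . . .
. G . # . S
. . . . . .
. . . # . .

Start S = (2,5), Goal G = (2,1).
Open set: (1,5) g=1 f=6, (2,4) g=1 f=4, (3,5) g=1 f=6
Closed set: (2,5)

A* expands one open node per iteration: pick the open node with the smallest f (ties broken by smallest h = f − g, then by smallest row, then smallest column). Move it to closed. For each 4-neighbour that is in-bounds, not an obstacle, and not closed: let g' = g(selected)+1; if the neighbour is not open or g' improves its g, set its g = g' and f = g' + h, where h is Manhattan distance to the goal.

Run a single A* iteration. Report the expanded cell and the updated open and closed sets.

step 1: expand (2,4) (f=4, h=3) → closed; open now [(1,4) g=2 f=6, (1,5) g=1 f=6, (3,4) g=2 f=6, (3,5) g=1 f=6]

expanded=(2,4); open=[(1,4) g=2 f=6, (1,5) g=1 f=6, (3,4) g=2 f=6, (3,5) g=1 f=6]; closed=[(2,4), (2,5)]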